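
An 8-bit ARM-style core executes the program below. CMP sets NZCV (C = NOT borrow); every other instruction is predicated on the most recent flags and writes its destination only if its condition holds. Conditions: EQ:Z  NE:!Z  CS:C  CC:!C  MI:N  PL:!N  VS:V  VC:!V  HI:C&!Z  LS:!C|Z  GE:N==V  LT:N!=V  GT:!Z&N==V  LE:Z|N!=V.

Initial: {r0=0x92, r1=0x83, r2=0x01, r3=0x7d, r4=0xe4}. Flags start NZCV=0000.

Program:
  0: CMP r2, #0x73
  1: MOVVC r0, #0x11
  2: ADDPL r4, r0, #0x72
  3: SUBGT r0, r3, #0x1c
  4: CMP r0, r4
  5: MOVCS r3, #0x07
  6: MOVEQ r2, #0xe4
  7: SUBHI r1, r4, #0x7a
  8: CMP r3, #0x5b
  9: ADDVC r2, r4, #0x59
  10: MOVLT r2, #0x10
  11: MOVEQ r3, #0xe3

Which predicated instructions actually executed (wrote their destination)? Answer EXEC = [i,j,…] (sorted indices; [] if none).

EXEC = [1,9]

0: ✓ CMP  NZCV=1000
1: ✓ MOVVC  r0←0x11
2: · ADDPL
3: · SUBGT
4: ✓ CMP  NZCV=0000
5: · MOVCS
6: · MOVEQ
7: · SUBHI
8: ✓ CMP  NZCV=0010
9: ✓ ADDVC  r2←0x3d
10: · MOVLT
11: · MOVEQ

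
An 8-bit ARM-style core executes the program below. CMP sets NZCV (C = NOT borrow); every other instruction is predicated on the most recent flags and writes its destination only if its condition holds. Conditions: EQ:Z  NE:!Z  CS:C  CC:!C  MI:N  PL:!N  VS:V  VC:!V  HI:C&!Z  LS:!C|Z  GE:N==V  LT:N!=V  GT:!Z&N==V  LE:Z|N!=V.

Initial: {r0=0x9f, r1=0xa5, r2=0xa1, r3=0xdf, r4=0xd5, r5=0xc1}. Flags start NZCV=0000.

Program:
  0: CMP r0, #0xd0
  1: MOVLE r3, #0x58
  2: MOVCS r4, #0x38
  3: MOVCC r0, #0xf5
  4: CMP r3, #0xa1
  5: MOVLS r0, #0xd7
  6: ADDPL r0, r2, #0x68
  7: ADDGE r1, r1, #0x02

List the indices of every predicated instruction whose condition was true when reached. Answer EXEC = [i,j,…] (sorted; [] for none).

[0] flags=1000 → (cmp)
[1] flags=1000 LE?T → r3=0x58
[2] flags=1000 CS?F → skip
[3] flags=1000 CC?T → r0=0xf5
[4] flags=1001 → (cmp)
[5] flags=1001 LS?T → r0=0xd7
[6] flags=1001 PL?F → skip
[7] flags=1001 GE?T → r1=0xa7

EXEC = [1,3,5,7]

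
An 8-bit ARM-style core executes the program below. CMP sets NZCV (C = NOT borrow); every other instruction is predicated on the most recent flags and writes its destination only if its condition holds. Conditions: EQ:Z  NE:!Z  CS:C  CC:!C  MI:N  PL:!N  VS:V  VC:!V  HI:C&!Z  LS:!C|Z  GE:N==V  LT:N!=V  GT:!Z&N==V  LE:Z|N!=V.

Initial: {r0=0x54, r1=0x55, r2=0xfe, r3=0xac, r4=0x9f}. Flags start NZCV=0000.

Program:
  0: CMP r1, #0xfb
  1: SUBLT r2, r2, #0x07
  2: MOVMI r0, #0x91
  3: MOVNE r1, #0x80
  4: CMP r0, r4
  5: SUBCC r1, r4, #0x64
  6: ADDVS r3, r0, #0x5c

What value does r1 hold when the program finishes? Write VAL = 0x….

0: ✓ CMP  NZCV=0000
1: · SUBLT
2: · MOVMI
3: ✓ MOVNE  r1←0x80
4: ✓ CMP  NZCV=1001
5: ✓ SUBCC  r1←0x3b
6: ✓ ADDVS  r3←0xb0

VAL = 0x3b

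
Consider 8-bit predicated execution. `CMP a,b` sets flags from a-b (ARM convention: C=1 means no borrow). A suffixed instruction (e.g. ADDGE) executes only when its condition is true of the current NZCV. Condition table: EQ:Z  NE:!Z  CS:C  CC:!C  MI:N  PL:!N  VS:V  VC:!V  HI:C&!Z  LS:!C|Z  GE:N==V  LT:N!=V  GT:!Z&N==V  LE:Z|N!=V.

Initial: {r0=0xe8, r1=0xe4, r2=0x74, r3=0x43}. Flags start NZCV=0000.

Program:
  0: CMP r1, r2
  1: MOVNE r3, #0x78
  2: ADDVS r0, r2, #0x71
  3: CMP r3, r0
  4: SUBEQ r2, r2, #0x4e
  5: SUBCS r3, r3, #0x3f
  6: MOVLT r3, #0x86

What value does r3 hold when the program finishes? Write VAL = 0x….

[0] flags=0011 → (cmp)
[1] flags=0011 NE?T → r3=0x78
[2] flags=0011 VS?T → r0=0xe5
[3] flags=1001 → (cmp)
[4] flags=1001 EQ?F → skip
[5] flags=1001 CS?F → skip
[6] flags=1001 LT?F → skip

VAL = 0x78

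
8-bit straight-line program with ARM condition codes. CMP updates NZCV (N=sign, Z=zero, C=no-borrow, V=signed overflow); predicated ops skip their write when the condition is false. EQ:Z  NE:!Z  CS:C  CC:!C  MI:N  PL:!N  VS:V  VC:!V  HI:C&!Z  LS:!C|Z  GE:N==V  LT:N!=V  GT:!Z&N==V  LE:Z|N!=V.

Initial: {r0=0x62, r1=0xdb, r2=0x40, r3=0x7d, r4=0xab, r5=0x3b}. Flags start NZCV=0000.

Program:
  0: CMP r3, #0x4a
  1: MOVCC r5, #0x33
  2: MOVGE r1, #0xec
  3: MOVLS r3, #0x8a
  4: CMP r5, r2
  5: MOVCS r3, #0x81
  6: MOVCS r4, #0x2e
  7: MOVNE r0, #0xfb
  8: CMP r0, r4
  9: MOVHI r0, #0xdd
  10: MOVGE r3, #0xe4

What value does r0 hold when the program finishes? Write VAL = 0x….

VAL = 0xdd

[0] flags=0010 → (cmp)
[1] flags=0010 CC?F → skip
[2] flags=0010 GE?T → r1=0xec
[3] flags=0010 LS?F → skip
[4] flags=1000 → (cmp)
[5] flags=1000 CS?F → skip
[6] flags=1000 CS?F → skip
[7] flags=1000 NE?T → r0=0xfb
[8] flags=0010 → (cmp)
[9] flags=0010 HI?T → r0=0xdd
[10] flags=0010 GE?T → r3=0xe4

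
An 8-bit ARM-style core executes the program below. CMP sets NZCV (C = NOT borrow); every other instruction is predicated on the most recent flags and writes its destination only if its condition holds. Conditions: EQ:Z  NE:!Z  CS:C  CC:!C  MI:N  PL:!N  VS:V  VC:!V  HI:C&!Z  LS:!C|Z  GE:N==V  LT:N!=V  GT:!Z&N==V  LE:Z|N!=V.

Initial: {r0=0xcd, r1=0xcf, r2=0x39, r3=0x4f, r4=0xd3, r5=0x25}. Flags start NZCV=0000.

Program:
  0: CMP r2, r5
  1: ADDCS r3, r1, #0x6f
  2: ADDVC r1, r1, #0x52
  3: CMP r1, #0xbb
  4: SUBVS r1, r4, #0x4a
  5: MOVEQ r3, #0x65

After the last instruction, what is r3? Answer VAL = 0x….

[0] flags=0010 → (cmp)
[1] flags=0010 CS?T → r3=0x3e
[2] flags=0010 VC?T → r1=0x21
[3] flags=0000 → (cmp)
[4] flags=0000 VS?F → skip
[5] flags=0000 EQ?F → skip

VAL = 0x3e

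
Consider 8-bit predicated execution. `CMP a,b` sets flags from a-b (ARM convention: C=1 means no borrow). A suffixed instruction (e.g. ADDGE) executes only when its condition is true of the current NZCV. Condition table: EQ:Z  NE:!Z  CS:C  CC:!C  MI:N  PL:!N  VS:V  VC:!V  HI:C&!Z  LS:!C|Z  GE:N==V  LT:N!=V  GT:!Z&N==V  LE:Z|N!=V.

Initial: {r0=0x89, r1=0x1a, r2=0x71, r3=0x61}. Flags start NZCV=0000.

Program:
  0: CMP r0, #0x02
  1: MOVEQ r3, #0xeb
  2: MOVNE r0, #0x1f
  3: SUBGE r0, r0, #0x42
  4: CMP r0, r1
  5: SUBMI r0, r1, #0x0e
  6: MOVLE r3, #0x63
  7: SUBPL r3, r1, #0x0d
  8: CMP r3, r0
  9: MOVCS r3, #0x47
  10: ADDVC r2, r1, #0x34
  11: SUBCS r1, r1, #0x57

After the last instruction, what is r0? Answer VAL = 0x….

[0] flags=1010 → (cmp)
[1] flags=1010 EQ?F → skip
[2] flags=1010 NE?T → r0=0x1f
[3] flags=1010 GE?F → skip
[4] flags=0010 → (cmp)
[5] flags=0010 MI?F → skip
[6] flags=0010 LE?F → skip
[7] flags=0010 PL?T → r3=0x0d
[8] flags=1000 → (cmp)
[9] flags=1000 CS?F → skip
[10] flags=1000 VC?T → r2=0x4e
[11] flags=1000 CS?F → skip

VAL = 0x1f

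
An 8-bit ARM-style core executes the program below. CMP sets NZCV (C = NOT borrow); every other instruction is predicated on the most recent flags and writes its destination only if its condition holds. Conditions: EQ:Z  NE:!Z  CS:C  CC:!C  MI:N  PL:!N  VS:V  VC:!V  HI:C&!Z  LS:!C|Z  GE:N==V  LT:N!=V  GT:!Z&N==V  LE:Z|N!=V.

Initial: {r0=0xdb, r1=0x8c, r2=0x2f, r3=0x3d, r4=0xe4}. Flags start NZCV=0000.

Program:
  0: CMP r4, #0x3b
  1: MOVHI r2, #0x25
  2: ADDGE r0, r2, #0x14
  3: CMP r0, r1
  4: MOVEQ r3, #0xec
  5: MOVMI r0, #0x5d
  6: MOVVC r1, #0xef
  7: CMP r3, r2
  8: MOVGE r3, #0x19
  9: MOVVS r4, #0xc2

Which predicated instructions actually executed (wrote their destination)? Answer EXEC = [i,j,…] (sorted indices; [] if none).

0: ✓ CMP  NZCV=1010
1: ✓ MOVHI  r2←0x25
2: · ADDGE
3: ✓ CMP  NZCV=0010
4: · MOVEQ
5: · MOVMI
6: ✓ MOVVC  r1←0xef
7: ✓ CMP  NZCV=0010
8: ✓ MOVGE  r3←0x19
9: · MOVVS

EXEC = [1,6,8]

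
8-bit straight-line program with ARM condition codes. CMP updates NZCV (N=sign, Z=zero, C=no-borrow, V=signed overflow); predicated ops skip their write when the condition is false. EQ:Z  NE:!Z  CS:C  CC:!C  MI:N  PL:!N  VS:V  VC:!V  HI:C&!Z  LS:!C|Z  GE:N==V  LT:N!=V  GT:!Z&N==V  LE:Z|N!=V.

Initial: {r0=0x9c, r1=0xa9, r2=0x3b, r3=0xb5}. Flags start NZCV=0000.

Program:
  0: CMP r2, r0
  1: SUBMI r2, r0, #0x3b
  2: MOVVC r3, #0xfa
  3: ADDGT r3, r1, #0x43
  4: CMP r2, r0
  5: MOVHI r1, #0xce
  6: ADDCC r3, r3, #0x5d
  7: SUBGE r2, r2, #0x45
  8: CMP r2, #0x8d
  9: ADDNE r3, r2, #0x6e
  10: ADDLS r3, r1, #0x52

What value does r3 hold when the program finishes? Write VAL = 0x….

VAL = 0xfb

0: ✓ CMP  NZCV=1001
1: ✓ SUBMI  r2←0x61
2: · MOVVC
3: ✓ ADDGT  r3←0xec
4: ✓ CMP  NZCV=1001
5: · MOVHI
6: ✓ ADDCC  r3←0x49
7: ✓ SUBGE  r2←0x1c
8: ✓ CMP  NZCV=1001
9: ✓ ADDNE  r3←0x8a
10: ✓ ADDLS  r3←0xfb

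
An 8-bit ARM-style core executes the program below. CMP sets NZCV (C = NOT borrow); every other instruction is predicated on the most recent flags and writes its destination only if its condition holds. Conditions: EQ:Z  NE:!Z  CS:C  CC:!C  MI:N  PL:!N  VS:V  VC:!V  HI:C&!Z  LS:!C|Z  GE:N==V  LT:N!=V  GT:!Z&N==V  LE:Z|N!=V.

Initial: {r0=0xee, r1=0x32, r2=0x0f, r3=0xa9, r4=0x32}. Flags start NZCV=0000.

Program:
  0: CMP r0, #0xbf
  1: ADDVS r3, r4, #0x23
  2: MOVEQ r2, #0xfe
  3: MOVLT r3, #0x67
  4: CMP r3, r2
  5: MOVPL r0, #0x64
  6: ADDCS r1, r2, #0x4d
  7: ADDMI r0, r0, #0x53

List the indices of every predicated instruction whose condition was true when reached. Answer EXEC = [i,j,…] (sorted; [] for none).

[0] flags=0010 → (cmp)
[1] flags=0010 VS?F → skip
[2] flags=0010 EQ?F → skip
[3] flags=0010 LT?F → skip
[4] flags=1010 → (cmp)
[5] flags=1010 PL?F → skip
[6] flags=1010 CS?T → r1=0x5c
[7] flags=1010 MI?T → r0=0x41

EXEC = [6,7]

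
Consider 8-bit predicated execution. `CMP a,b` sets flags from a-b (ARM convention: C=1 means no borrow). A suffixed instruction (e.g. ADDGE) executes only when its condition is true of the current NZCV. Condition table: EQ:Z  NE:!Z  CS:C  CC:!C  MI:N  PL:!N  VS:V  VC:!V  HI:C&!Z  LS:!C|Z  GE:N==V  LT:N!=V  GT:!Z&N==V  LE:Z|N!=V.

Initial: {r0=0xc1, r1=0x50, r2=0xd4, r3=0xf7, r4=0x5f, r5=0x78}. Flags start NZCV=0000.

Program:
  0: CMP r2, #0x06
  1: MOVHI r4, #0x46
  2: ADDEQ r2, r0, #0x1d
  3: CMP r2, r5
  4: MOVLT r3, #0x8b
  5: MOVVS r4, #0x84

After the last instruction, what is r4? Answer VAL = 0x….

VAL = 0x84

0: ✓ CMP  NZCV=1010
1: ✓ MOVHI  r4←0x46
2: · ADDEQ
3: ✓ CMP  NZCV=0011
4: ✓ MOVLT  r3←0x8b
5: ✓ MOVVS  r4←0x84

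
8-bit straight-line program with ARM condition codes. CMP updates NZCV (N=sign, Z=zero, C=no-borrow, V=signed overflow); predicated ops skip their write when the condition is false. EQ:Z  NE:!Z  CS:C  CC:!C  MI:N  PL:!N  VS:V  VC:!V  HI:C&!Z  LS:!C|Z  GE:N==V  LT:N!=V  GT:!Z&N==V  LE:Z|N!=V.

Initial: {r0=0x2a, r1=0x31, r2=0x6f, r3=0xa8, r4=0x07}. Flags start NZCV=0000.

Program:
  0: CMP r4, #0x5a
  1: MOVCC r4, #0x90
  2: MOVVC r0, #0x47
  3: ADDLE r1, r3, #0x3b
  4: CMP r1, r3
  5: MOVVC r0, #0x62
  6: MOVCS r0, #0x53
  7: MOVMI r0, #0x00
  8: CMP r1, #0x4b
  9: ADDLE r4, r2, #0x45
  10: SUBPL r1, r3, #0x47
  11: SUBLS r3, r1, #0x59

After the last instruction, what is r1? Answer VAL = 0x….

[0] flags=1000 → (cmp)
[1] flags=1000 CC?T → r4=0x90
[2] flags=1000 VC?T → r0=0x47
[3] flags=1000 LE?T → r1=0xe3
[4] flags=0010 → (cmp)
[5] flags=0010 VC?T → r0=0x62
[6] flags=0010 CS?T → r0=0x53
[7] flags=0010 MI?F → skip
[8] flags=1010 → (cmp)
[9] flags=1010 LE?T → r4=0xb4
[10] flags=1010 PL?F → skip
[11] flags=1010 LS?F → skip

VAL = 0xe3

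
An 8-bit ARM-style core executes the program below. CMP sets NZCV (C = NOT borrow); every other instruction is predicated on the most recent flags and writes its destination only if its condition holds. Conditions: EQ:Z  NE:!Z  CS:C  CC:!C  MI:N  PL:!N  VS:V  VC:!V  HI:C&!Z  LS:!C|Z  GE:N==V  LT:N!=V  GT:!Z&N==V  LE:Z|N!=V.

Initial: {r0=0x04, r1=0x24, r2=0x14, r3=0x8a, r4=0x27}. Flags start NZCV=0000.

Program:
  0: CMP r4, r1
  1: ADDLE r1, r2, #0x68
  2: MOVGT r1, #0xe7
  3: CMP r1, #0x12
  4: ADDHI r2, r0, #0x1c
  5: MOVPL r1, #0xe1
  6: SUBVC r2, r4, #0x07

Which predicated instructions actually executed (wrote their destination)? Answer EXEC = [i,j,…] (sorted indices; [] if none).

[0] flags=0010 → (cmp)
[1] flags=0010 LE?F → skip
[2] flags=0010 GT?T → r1=0xe7
[3] flags=1010 → (cmp)
[4] flags=1010 HI?T → r2=0x20
[5] flags=1010 PL?F → skip
[6] flags=1010 VC?T → r2=0x20

EXEC = [2,4,6]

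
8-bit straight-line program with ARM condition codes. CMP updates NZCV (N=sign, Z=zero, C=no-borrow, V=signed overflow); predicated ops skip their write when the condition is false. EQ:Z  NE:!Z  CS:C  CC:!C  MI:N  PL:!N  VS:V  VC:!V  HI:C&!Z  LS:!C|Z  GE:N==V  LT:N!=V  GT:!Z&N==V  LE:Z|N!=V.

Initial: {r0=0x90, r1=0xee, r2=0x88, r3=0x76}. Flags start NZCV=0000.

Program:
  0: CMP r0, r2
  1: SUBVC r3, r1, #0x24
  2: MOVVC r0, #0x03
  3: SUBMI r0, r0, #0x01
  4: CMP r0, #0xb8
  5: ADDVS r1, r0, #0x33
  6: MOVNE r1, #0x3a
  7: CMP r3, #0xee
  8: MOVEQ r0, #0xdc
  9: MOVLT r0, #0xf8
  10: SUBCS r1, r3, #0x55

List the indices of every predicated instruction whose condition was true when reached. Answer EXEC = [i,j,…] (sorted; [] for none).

EXEC = [1,2,6,9]

[0] flags=0010 → (cmp)
[1] flags=0010 VC?T → r3=0xca
[2] flags=0010 VC?T → r0=0x03
[3] flags=0010 MI?F → skip
[4] flags=0000 → (cmp)
[5] flags=0000 VS?F → skip
[6] flags=0000 NE?T → r1=0x3a
[7] flags=1000 → (cmp)
[8] flags=1000 EQ?F → skip
[9] flags=1000 LT?T → r0=0xf8
[10] flags=1000 CS?F → skip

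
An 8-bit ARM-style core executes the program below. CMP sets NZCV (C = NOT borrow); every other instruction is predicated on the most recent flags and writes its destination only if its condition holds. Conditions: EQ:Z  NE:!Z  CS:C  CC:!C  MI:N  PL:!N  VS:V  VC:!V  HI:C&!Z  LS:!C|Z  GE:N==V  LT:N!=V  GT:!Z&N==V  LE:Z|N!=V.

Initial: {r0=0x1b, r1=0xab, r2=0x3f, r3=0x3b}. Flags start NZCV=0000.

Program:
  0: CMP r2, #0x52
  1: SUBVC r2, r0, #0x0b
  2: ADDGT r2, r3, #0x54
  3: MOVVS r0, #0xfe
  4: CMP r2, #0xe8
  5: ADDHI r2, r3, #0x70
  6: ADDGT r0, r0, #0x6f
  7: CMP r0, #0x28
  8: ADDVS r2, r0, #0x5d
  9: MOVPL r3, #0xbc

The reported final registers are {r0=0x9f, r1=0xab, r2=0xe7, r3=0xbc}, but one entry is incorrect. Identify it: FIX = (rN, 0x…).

[0] flags=1000 → (cmp)
[1] flags=1000 VC?T → r2=0x10
[2] flags=1000 GT?F → skip
[3] flags=1000 VS?F → skip
[4] flags=0000 → (cmp)
[5] flags=0000 HI?F → skip
[6] flags=0000 GT?T → r0=0x8a
[7] flags=0011 → (cmp)
[8] flags=0011 VS?T → r2=0xe7
[9] flags=0011 PL?T → r3=0xbc

FIX = (r0, 0x8a)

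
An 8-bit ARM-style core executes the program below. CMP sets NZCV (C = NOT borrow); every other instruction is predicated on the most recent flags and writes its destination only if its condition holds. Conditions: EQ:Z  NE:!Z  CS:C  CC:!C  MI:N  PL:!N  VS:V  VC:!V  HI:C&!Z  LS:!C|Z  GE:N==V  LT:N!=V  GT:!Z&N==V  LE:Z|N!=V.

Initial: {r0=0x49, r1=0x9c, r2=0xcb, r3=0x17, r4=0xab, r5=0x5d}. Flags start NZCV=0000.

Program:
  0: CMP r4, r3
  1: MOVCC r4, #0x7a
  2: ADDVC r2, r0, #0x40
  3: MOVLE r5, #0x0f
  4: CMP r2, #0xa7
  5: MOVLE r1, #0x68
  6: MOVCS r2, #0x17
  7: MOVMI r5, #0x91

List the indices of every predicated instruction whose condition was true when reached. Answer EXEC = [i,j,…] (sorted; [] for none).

EXEC = [2,3,5,7]

0: ✓ CMP  NZCV=1010
1: · MOVCC
2: ✓ ADDVC  r2←0x89
3: ✓ MOVLE  r5←0x0f
4: ✓ CMP  NZCV=1000
5: ✓ MOVLE  r1←0x68
6: · MOVCS
7: ✓ MOVMI  r5←0x91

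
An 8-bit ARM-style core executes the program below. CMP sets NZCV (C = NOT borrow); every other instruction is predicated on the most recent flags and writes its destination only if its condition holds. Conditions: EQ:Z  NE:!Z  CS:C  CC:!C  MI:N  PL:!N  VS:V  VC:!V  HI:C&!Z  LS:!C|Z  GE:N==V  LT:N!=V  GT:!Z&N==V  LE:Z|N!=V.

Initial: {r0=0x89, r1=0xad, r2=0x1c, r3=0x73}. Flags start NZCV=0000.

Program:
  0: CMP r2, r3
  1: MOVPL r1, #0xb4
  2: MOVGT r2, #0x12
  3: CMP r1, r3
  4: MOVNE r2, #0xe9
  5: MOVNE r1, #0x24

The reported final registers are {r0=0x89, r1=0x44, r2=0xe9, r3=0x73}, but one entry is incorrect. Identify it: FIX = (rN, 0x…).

[0] flags=1000 → (cmp)
[1] flags=1000 PL?F → skip
[2] flags=1000 GT?F → skip
[3] flags=0011 → (cmp)
[4] flags=0011 NE?T → r2=0xe9
[5] flags=0011 NE?T → r1=0x24

FIX = (r1, 0x24)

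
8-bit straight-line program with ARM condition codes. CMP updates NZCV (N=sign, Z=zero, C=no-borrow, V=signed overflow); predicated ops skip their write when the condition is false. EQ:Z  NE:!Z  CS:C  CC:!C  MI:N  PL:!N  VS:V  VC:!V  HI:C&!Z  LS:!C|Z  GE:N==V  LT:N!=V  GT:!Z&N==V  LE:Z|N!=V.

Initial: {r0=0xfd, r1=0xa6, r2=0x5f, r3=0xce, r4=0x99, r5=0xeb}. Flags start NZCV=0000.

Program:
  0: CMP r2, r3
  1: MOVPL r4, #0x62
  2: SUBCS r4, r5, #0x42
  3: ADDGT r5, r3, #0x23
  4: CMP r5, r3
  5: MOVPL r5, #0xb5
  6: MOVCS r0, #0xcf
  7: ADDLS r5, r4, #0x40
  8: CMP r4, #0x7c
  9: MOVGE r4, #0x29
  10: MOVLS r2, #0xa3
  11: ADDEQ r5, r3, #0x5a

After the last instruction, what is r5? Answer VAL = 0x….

[0] flags=1001 → (cmp)
[1] flags=1001 PL?F → skip
[2] flags=1001 CS?F → skip
[3] flags=1001 GT?T → r5=0xf1
[4] flags=0010 → (cmp)
[5] flags=0010 PL?T → r5=0xb5
[6] flags=0010 CS?T → r0=0xcf
[7] flags=0010 LS?F → skip
[8] flags=0011 → (cmp)
[9] flags=0011 GE?F → skip
[10] flags=0011 LS?F → skip
[11] flags=0011 EQ?F → skip

VAL = 0xb5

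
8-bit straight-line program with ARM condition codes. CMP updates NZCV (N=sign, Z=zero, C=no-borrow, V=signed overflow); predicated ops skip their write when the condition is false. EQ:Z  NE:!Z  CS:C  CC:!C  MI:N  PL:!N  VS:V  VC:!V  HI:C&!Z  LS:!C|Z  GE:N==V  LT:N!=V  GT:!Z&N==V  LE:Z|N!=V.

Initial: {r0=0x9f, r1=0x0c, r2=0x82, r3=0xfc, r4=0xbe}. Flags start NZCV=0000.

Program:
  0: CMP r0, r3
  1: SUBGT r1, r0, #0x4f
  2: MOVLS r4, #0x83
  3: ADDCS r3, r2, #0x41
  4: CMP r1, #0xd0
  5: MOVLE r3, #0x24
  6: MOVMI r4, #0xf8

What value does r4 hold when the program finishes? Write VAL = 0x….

[0] flags=1000 → (cmp)
[1] flags=1000 GT?F → skip
[2] flags=1000 LS?T → r4=0x83
[3] flags=1000 CS?F → skip
[4] flags=0000 → (cmp)
[5] flags=0000 LE?F → skip
[6] flags=0000 MI?F → skip

VAL = 0x83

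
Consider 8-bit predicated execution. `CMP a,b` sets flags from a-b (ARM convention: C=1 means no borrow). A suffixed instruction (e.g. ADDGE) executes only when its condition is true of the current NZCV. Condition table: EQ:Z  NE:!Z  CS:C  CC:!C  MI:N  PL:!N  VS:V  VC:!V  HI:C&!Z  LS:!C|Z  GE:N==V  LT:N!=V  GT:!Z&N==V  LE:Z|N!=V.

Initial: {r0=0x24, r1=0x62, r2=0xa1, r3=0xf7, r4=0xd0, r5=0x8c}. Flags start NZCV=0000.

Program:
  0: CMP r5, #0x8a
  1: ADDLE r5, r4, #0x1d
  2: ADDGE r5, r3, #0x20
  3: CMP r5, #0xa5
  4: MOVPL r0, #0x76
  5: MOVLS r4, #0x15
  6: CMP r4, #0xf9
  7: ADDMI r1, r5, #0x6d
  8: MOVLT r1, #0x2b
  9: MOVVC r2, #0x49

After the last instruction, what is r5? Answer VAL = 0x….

VAL = 0x17

[0] flags=0010 → (cmp)
[1] flags=0010 LE?F → skip
[2] flags=0010 GE?T → r5=0x17
[3] flags=0000 → (cmp)
[4] flags=0000 PL?T → r0=0x76
[5] flags=0000 LS?T → r4=0x15
[6] flags=0000 → (cmp)
[7] flags=0000 MI?F → skip
[8] flags=0000 LT?F → skip
[9] flags=0000 VC?T → r2=0x49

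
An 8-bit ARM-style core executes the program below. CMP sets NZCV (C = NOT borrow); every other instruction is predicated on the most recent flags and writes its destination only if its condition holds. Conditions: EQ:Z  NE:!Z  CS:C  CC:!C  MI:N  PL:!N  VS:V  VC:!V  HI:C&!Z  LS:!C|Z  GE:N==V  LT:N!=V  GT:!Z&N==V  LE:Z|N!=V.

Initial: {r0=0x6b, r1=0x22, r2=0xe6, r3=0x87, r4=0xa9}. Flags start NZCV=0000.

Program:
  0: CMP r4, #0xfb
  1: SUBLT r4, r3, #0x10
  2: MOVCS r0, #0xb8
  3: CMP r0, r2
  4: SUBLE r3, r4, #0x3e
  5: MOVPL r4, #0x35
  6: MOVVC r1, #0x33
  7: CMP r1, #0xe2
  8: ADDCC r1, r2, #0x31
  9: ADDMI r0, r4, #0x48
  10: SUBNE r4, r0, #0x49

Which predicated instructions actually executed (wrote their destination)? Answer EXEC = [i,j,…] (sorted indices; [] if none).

EXEC = [1,8,10]

[0] flags=1000 → (cmp)
[1] flags=1000 LT?T → r4=0x77
[2] flags=1000 CS?F → skip
[3] flags=1001 → (cmp)
[4] flags=1001 LE?F → skip
[5] flags=1001 PL?F → skip
[6] flags=1001 VC?F → skip
[7] flags=0000 → (cmp)
[8] flags=0000 CC?T → r1=0x17
[9] flags=0000 MI?F → skip
[10] flags=0000 NE?T → r4=0x22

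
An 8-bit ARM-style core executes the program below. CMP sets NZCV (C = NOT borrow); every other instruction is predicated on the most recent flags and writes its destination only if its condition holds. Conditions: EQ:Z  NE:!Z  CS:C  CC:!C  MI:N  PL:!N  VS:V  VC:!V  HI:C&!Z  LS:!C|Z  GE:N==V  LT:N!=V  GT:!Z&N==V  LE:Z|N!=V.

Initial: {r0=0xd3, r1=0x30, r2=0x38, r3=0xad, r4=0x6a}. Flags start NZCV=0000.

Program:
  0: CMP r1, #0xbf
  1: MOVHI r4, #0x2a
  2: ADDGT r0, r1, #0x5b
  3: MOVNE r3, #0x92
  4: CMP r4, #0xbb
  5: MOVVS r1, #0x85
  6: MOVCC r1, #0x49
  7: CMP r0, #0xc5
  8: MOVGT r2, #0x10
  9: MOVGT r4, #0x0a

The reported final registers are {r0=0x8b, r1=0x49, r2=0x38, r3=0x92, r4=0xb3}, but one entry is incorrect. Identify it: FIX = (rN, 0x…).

FIX = (r4, 0x6a)

0: ✓ CMP  NZCV=0000
1: · MOVHI
2: ✓ ADDGT  r0←0x8b
3: ✓ MOVNE  r3←0x92
4: ✓ CMP  NZCV=1001
5: ✓ MOVVS  r1←0x85
6: ✓ MOVCC  r1←0x49
7: ✓ CMP  NZCV=1000
8: · MOVGT
9: · MOVGT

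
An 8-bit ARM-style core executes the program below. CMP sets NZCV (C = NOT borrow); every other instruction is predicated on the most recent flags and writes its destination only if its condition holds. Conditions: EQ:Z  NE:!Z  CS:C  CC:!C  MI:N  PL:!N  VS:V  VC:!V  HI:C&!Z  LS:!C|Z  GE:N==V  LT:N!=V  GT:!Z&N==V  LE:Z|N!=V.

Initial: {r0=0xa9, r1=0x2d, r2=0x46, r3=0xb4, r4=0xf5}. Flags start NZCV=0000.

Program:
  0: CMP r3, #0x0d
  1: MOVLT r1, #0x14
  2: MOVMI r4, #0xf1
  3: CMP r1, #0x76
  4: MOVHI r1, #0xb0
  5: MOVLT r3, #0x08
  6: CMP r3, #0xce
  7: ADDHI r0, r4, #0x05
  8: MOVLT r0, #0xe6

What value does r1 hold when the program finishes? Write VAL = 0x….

VAL = 0x14

[0] flags=1010 → (cmp)
[1] flags=1010 LT?T → r1=0x14
[2] flags=1010 MI?T → r4=0xf1
[3] flags=1000 → (cmp)
[4] flags=1000 HI?F → skip
[5] flags=1000 LT?T → r3=0x08
[6] flags=0000 → (cmp)
[7] flags=0000 HI?F → skip
[8] flags=0000 LT?F → skip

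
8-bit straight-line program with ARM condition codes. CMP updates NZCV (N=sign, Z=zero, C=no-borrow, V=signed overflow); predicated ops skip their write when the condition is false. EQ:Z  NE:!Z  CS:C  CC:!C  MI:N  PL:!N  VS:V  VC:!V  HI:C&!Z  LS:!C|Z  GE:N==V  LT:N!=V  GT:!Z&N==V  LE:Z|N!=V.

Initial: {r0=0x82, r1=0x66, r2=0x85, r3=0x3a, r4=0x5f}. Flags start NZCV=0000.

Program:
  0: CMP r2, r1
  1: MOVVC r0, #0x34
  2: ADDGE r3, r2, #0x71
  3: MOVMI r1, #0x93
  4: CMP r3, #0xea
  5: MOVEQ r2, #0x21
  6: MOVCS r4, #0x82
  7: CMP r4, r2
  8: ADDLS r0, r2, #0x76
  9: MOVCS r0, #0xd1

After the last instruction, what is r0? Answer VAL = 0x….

VAL = 0xfb

[0] flags=0011 → (cmp)
[1] flags=0011 VC?F → skip
[2] flags=0011 GE?F → skip
[3] flags=0011 MI?F → skip
[4] flags=0000 → (cmp)
[5] flags=0000 EQ?F → skip
[6] flags=0000 CS?F → skip
[7] flags=1001 → (cmp)
[8] flags=1001 LS?T → r0=0xfb
[9] flags=1001 CS?F → skip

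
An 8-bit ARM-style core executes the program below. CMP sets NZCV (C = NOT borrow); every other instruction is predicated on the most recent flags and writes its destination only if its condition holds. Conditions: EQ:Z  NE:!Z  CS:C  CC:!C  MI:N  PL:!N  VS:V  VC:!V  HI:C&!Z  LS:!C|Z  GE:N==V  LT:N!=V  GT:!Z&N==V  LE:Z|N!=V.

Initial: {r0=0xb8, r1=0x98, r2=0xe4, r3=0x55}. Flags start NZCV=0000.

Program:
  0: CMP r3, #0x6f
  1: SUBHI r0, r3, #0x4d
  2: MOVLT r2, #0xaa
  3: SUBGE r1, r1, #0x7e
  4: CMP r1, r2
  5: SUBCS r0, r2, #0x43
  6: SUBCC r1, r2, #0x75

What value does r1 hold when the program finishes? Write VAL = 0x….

VAL = 0x35

0: ✓ CMP  NZCV=1000
1: · SUBHI
2: ✓ MOVLT  r2←0xaa
3: · SUBGE
4: ✓ CMP  NZCV=1000
5: · SUBCS
6: ✓ SUBCC  r1←0x35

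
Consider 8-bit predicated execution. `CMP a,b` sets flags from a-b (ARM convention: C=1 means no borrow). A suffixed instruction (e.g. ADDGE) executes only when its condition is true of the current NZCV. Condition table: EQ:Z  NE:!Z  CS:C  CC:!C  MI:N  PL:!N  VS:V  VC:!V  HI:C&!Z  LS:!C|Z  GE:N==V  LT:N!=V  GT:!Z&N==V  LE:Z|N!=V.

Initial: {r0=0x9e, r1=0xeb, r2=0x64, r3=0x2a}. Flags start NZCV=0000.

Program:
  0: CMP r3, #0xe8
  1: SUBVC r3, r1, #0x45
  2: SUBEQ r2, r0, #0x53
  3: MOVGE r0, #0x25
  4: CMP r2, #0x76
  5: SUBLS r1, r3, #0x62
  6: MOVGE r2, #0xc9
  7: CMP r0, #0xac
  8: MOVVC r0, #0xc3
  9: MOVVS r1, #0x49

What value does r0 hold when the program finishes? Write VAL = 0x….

VAL = 0xc3

0: ✓ CMP  NZCV=0000
1: ✓ SUBVC  r3←0xa6
2: · SUBEQ
3: ✓ MOVGE  r0←0x25
4: ✓ CMP  NZCV=1000
5: ✓ SUBLS  r1←0x44
6: · MOVGE
7: ✓ CMP  NZCV=0000
8: ✓ MOVVC  r0←0xc3
9: · MOVVS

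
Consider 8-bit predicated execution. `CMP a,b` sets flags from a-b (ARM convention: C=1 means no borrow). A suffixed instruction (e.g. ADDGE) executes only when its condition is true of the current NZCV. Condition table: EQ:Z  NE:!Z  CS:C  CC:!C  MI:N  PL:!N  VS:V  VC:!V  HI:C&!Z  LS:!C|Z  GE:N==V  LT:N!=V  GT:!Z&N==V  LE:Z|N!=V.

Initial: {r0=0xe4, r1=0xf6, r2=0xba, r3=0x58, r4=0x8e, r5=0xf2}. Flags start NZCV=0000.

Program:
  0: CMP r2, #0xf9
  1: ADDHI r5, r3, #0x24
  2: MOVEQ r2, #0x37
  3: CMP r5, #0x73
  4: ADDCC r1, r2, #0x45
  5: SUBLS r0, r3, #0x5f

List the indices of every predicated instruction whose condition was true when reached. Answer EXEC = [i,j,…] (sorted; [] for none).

EXEC = []

[0] flags=1000 → (cmp)
[1] flags=1000 HI?F → skip
[2] flags=1000 EQ?F → skip
[3] flags=0011 → (cmp)
[4] flags=0011 CC?F → skip
[5] flags=0011 LS?F → skip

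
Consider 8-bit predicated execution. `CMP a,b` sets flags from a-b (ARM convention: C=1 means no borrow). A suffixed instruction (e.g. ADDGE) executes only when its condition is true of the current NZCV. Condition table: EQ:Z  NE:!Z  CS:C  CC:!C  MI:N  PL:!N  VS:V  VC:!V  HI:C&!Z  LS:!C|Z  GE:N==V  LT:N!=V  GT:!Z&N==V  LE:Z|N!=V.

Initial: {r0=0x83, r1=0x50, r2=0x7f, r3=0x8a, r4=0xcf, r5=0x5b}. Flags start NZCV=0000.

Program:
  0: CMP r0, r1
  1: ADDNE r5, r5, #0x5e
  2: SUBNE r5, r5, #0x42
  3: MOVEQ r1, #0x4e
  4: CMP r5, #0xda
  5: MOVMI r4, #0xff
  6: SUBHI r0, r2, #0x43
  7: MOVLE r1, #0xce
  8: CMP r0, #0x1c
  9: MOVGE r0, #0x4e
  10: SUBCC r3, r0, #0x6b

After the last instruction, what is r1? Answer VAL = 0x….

VAL = 0x50

0: ✓ CMP  NZCV=0011
1: ✓ ADDNE  r5←0xb9
2: ✓ SUBNE  r5←0x77
3: · MOVEQ
4: ✓ CMP  NZCV=1001
5: ✓ MOVMI  r4←0xff
6: · SUBHI
7: · MOVLE
8: ✓ CMP  NZCV=0011
9: · MOVGE
10: · SUBCC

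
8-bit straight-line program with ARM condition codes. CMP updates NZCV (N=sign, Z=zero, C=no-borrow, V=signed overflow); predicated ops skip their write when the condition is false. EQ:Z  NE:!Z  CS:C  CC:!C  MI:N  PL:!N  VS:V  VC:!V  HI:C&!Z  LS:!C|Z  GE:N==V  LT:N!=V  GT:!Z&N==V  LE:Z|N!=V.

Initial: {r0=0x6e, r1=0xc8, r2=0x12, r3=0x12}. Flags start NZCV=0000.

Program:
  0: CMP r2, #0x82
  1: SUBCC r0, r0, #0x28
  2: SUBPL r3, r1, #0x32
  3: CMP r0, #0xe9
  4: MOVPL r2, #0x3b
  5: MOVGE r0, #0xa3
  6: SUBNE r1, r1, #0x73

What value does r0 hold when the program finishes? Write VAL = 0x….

VAL = 0xa3

0: ✓ CMP  NZCV=1001
1: ✓ SUBCC  r0←0x46
2: · SUBPL
3: ✓ CMP  NZCV=0000
4: ✓ MOVPL  r2←0x3b
5: ✓ MOVGE  r0←0xa3
6: ✓ SUBNE  r1←0x55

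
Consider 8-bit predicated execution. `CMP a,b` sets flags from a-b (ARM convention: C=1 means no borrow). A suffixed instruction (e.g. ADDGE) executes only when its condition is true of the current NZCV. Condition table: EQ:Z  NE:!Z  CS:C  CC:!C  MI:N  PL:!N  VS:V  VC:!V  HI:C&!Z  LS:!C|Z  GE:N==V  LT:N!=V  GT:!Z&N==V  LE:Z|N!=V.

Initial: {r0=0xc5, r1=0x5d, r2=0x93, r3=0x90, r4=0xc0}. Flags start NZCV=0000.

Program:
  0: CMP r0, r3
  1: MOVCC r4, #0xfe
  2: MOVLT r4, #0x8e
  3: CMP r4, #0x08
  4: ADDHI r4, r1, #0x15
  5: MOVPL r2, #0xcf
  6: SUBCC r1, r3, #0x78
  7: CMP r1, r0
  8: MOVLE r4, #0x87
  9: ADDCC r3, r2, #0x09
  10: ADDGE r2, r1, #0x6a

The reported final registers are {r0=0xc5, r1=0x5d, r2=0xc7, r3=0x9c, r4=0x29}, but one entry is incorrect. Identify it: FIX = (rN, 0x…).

0: ✓ CMP  NZCV=0010
1: · MOVCC
2: · MOVLT
3: ✓ CMP  NZCV=1010
4: ✓ ADDHI  r4←0x72
5: · MOVPL
6: · SUBCC
7: ✓ CMP  NZCV=1001
8: · MOVLE
9: ✓ ADDCC  r3←0x9c
10: ✓ ADDGE  r2←0xc7

FIX = (r4, 0x72)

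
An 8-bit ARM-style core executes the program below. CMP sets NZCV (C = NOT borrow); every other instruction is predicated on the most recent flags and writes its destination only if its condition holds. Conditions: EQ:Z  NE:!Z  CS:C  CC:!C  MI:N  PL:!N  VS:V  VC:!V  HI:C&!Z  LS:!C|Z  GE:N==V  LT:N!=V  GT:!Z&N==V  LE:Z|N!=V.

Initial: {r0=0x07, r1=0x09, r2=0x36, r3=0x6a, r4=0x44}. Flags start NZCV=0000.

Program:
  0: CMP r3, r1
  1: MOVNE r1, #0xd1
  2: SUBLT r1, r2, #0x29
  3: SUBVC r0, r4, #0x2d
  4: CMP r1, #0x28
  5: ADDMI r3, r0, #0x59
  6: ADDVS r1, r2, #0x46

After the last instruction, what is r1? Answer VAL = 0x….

[0] flags=0010 → (cmp)
[1] flags=0010 NE?T → r1=0xd1
[2] flags=0010 LT?F → skip
[3] flags=0010 VC?T → r0=0x17
[4] flags=1010 → (cmp)
[5] flags=1010 MI?T → r3=0x70
[6] flags=1010 VS?F → skip

VAL = 0xd1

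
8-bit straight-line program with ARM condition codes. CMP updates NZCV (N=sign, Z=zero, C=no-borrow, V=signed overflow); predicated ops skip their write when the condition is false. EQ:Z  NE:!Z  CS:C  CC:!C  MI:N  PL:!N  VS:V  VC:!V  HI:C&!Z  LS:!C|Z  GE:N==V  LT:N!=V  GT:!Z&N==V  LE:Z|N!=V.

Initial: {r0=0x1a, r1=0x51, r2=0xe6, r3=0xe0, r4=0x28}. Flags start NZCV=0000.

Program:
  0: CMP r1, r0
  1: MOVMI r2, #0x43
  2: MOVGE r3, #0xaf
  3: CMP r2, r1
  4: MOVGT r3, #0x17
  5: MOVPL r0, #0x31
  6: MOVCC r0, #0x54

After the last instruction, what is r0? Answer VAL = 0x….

VAL = 0x1a

0: ✓ CMP  NZCV=0010
1: · MOVMI
2: ✓ MOVGE  r3←0xaf
3: ✓ CMP  NZCV=1010
4: · MOVGT
5: · MOVPL
6: · MOVCC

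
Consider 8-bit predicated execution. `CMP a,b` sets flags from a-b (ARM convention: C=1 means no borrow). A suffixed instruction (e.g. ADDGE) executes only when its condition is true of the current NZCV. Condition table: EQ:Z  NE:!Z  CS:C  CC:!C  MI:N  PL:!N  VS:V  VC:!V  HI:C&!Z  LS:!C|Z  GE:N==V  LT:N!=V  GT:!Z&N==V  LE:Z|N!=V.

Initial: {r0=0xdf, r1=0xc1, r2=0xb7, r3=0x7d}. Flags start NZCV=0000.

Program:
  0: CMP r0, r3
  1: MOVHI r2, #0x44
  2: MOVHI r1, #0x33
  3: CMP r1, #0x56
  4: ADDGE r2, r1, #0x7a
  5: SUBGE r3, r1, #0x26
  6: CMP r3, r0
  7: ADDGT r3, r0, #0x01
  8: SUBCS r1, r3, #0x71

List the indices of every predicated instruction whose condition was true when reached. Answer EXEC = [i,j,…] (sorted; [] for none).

[0] flags=0011 → (cmp)
[1] flags=0011 HI?T → r2=0x44
[2] flags=0011 HI?T → r1=0x33
[3] flags=1000 → (cmp)
[4] flags=1000 GE?F → skip
[5] flags=1000 GE?F → skip
[6] flags=1001 → (cmp)
[7] flags=1001 GT?T → r3=0xe0
[8] flags=1001 CS?F → skip

EXEC = [1,2,7]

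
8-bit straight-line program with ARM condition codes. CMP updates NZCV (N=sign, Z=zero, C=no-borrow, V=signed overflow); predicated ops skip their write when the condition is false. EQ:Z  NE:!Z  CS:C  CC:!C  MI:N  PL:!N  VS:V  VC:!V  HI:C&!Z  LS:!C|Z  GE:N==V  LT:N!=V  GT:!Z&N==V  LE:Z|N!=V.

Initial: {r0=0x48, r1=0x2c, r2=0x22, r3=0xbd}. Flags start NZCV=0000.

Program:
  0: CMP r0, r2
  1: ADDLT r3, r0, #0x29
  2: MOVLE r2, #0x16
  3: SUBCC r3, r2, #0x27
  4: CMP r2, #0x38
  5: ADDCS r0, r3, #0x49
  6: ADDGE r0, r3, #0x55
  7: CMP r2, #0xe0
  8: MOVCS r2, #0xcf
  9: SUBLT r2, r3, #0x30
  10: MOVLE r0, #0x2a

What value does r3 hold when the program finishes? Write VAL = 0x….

0: ✓ CMP  NZCV=0010
1: · ADDLT
2: · MOVLE
3: · SUBCC
4: ✓ CMP  NZCV=1000
5: · ADDCS
6: · ADDGE
7: ✓ CMP  NZCV=0000
8: · MOVCS
9: · SUBLT
10: · MOVLE

VAL = 0xbd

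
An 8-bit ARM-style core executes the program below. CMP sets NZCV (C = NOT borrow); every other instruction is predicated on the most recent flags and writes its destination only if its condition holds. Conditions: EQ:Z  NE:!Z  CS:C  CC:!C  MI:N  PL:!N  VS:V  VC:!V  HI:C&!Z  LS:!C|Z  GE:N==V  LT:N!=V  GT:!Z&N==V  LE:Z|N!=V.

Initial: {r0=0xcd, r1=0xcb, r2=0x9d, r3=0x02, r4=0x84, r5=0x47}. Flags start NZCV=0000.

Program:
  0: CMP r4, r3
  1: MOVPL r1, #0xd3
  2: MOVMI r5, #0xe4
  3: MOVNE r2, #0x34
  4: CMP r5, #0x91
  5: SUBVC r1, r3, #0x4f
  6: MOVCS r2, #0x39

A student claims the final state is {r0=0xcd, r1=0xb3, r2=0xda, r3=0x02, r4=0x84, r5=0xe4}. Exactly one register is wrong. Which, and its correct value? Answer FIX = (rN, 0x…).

FIX = (r2, 0x39)

[0] flags=1010 → (cmp)
[1] flags=1010 PL?F → skip
[2] flags=1010 MI?T → r5=0xe4
[3] flags=1010 NE?T → r2=0x34
[4] flags=0010 → (cmp)
[5] flags=0010 VC?T → r1=0xb3
[6] flags=0010 CS?T → r2=0x39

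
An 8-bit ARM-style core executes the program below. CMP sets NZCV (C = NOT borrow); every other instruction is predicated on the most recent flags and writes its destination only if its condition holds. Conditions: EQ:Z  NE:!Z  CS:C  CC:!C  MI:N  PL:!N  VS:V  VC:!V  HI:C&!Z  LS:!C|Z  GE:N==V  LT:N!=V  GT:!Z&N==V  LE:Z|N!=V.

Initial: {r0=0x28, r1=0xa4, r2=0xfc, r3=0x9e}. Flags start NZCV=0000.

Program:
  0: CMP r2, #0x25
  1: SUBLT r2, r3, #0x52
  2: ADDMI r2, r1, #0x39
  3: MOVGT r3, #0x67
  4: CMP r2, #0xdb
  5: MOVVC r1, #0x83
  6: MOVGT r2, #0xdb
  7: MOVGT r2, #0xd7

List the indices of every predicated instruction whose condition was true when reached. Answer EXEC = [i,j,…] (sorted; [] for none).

0: ✓ CMP  NZCV=1010
1: ✓ SUBLT  r2←0x4c
2: ✓ ADDMI  r2←0xdd
3: · MOVGT
4: ✓ CMP  NZCV=0010
5: ✓ MOVVC  r1←0x83
6: ✓ MOVGT  r2←0xdb
7: ✓ MOVGT  r2←0xd7

EXEC = [1,2,5,6,7]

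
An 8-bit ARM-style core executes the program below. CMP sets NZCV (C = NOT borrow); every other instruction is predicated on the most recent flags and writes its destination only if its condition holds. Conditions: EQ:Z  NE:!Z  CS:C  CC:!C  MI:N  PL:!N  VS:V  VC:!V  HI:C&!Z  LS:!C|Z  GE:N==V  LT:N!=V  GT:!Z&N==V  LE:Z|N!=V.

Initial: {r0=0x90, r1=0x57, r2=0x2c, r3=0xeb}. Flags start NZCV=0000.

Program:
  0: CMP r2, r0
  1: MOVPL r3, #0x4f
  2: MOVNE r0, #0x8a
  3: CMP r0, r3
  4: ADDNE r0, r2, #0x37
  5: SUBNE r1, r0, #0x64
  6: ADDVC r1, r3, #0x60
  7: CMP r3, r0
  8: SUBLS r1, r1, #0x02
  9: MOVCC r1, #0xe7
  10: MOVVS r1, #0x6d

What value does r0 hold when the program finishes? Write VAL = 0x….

VAL = 0x63

[0] flags=1001 → (cmp)
[1] flags=1001 PL?F → skip
[2] flags=1001 NE?T → r0=0x8a
[3] flags=1000 → (cmp)
[4] flags=1000 NE?T → r0=0x63
[5] flags=1000 NE?T → r1=0xff
[6] flags=1000 VC?T → r1=0x4b
[7] flags=1010 → (cmp)
[8] flags=1010 LS?F → skip
[9] flags=1010 CC?F → skip
[10] flags=1010 VS?F → skip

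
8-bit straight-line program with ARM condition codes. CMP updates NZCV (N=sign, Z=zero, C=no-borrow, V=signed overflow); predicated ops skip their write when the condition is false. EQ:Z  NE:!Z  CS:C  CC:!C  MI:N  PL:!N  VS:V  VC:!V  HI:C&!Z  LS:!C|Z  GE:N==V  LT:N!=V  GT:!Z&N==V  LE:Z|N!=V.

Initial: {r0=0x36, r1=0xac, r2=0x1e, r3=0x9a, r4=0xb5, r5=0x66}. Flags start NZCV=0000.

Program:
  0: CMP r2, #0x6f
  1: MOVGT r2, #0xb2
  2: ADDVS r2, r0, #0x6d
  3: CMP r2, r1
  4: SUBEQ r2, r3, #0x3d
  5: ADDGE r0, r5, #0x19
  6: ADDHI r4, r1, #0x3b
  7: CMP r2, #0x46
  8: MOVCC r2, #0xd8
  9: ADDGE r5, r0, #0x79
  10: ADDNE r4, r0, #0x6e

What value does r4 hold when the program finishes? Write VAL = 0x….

VAL = 0xed

0: ✓ CMP  NZCV=1000
1: · MOVGT
2: · ADDVS
3: ✓ CMP  NZCV=0000
4: · SUBEQ
5: ✓ ADDGE  r0←0x7f
6: · ADDHI
7: ✓ CMP  NZCV=1000
8: ✓ MOVCC  r2←0xd8
9: · ADDGE
10: ✓ ADDNE  r4←0xed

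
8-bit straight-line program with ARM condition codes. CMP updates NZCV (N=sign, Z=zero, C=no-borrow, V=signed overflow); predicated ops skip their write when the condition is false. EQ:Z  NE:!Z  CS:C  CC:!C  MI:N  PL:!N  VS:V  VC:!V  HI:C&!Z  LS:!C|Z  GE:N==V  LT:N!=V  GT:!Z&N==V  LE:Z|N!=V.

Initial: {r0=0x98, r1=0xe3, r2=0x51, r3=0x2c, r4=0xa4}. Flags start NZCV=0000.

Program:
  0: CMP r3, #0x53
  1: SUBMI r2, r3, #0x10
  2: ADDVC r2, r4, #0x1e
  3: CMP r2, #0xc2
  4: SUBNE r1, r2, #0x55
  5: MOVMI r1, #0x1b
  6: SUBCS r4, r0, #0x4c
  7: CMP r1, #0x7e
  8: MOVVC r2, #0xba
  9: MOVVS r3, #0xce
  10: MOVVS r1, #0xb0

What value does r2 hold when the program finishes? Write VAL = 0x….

VAL = 0xc2

0: ✓ CMP  NZCV=1000
1: ✓ SUBMI  r2←0x1c
2: ✓ ADDVC  r2←0xc2
3: ✓ CMP  NZCV=0110
4: · SUBNE
5: · MOVMI
6: ✓ SUBCS  r4←0x4c
7: ✓ CMP  NZCV=0011
8: · MOVVC
9: ✓ MOVVS  r3←0xce
10: ✓ MOVVS  r1←0xb0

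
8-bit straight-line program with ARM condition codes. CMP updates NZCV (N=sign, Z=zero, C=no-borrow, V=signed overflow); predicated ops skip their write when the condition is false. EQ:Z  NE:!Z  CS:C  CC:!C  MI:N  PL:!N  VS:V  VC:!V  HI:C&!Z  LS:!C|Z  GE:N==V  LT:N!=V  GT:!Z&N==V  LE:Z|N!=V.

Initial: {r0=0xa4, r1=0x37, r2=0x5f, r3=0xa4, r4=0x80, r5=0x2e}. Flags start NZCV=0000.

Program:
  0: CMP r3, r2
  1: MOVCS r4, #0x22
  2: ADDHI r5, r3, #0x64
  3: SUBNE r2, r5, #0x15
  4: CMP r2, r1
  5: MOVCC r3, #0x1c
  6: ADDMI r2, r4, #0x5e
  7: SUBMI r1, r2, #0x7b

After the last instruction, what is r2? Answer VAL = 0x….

[0] flags=0011 → (cmp)
[1] flags=0011 CS?T → r4=0x22
[2] flags=0011 HI?T → r5=0x08
[3] flags=0011 NE?T → r2=0xf3
[4] flags=1010 → (cmp)
[5] flags=1010 CC?F → skip
[6] flags=1010 MI?T → r2=0x80
[7] flags=1010 MI?T → r1=0x05

VAL = 0x80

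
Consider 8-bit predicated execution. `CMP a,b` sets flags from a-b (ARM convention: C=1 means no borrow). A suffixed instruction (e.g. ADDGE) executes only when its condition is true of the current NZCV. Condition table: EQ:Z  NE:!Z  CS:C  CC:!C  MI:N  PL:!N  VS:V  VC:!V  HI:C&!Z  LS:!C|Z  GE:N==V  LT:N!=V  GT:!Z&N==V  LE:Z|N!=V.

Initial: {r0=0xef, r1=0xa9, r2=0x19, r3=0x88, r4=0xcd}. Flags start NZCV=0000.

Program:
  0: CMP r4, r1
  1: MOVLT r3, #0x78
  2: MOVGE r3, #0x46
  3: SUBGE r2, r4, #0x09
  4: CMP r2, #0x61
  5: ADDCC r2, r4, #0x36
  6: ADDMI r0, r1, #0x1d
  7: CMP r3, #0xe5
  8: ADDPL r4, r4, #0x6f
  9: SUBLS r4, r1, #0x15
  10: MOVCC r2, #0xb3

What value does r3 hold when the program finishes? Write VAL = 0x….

0: ✓ CMP  NZCV=0010
1: · MOVLT
2: ✓ MOVGE  r3←0x46
3: ✓ SUBGE  r2←0xc4
4: ✓ CMP  NZCV=0011
5: · ADDCC
6: · ADDMI
7: ✓ CMP  NZCV=0000
8: ✓ ADDPL  r4←0x3c
9: ✓ SUBLS  r4←0x94
10: ✓ MOVCC  r2←0xb3

VAL = 0x46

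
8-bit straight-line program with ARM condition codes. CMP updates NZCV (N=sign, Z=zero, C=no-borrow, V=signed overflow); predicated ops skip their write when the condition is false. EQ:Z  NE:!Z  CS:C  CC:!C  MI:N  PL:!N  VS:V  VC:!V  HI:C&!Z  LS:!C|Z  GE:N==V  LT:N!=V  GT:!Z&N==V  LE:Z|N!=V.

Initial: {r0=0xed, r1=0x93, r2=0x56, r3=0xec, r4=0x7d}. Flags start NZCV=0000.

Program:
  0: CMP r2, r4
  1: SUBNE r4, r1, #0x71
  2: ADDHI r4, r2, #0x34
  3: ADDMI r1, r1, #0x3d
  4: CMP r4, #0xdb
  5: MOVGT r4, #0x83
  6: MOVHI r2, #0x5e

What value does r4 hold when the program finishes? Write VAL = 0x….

VAL = 0x83

0: ✓ CMP  NZCV=1000
1: ✓ SUBNE  r4←0x22
2: · ADDHI
3: ✓ ADDMI  r1←0xd0
4: ✓ CMP  NZCV=0000
5: ✓ MOVGT  r4←0x83
6: · MOVHI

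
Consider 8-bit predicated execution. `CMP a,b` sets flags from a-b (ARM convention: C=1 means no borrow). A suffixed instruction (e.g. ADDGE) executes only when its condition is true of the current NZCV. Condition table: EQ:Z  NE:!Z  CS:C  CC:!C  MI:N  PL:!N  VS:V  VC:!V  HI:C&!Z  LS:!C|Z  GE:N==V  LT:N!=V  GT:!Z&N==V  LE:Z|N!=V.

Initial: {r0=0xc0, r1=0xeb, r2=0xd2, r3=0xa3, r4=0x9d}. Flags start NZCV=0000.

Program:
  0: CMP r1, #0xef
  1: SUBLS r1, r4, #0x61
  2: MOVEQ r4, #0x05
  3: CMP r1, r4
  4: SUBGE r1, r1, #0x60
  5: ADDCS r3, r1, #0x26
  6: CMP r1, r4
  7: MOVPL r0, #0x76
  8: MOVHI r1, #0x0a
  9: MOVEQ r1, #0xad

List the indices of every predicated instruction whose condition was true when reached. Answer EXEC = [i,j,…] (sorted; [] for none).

[0] flags=1000 → (cmp)
[1] flags=1000 LS?T → r1=0x3c
[2] flags=1000 EQ?F → skip
[3] flags=1001 → (cmp)
[4] flags=1001 GE?T → r1=0xdc
[5] flags=1001 CS?F → skip
[6] flags=0010 → (cmp)
[7] flags=0010 PL?T → r0=0x76
[8] flags=0010 HI?T → r1=0x0a
[9] flags=0010 EQ?F → skip

EXEC = [1,4,7,8]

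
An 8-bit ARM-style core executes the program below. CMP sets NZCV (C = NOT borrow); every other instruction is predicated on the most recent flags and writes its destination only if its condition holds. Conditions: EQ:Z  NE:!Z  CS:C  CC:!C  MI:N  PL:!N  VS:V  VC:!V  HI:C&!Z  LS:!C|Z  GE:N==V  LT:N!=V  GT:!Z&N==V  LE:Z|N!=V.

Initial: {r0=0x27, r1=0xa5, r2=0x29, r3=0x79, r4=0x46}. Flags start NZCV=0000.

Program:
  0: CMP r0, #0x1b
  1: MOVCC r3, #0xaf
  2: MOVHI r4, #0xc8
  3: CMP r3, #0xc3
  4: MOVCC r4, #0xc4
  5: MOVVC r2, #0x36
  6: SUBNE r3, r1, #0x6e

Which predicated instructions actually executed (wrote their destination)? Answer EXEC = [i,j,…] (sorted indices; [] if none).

0: ✓ CMP  NZCV=0010
1: · MOVCC
2: ✓ MOVHI  r4←0xc8
3: ✓ CMP  NZCV=1001
4: ✓ MOVCC  r4←0xc4
5: · MOVVC
6: ✓ SUBNE  r3←0x37

EXEC = [2,4,6]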